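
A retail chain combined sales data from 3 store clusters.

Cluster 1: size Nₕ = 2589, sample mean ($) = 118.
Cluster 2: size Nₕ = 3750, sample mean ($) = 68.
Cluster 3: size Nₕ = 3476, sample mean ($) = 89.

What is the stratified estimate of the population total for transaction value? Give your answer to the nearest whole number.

869866

1: 2589·118 = 305502
2: 3750·68 = 255000
3: 3476·89 = 309364
τ̂ = Σ Nₕx̄ₕ = 869866.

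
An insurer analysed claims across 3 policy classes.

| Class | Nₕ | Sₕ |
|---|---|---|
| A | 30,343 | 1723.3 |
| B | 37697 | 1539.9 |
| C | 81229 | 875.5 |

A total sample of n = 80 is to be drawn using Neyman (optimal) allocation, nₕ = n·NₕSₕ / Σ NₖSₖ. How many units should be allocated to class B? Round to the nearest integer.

Σ NₕSₕ = 30343·1723.3 + 37697·1539.9 + 81229·875.5 = 181455691.7.
Share for B: 58049610.3/181455691.7 = 0.31991.
n_B = 80 × 0.31991 = 25.593... → 26.

26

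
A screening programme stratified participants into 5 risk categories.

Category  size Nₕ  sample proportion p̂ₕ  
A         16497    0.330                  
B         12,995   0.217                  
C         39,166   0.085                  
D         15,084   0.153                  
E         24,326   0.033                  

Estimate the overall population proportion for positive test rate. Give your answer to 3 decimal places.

N = 16497 + 12995 + 39166 + 15084 + 24326 = 108068.
Overall proportion = Σ (Nₕ/N)·p̂ₕ.
Σ Nₕp̂ₕ = 5444.01 + 2819.915 + 3329.11 + 2307.852 + 802.758 = 14703.645.
14703.645 / 108068 = 0.13606... → 0.136.

0.136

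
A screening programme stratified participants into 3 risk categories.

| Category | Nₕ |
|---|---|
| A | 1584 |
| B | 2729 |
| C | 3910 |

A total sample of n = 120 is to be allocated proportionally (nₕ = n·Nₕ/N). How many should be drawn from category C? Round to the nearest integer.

Share of category C = 3910/8223 = 0.47550.
Allocate 120 × 0.47550 = 57.059... → 57.

57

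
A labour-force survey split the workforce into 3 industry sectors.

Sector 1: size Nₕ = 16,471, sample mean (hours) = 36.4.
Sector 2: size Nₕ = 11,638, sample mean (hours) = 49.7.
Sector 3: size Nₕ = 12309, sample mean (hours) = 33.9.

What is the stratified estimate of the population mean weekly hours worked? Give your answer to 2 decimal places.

N = 40418; weights Wₕ = Nₕ/N = (0.4075, 0.2879, 0.3045).
x̄_st = Σ Wₕ·x̄ₕ = 0.4075·36.4 + 0.2879·49.7 + 0.3045·33.9 ≈ 39.4683...
→ 39.47.

39.47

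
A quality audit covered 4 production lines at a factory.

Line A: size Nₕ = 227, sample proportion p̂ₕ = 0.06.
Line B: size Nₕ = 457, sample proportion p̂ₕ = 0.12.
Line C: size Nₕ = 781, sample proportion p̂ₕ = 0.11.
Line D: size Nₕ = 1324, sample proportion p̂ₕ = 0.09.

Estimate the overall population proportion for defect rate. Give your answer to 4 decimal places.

Wₕ = Nₕ/N with N = 2789: 0.0814, 0.1639, 0.2800, 0.4747.
p̂_st = 0.0814·0.06 + 0.1639·0.12 + 0.2800·0.11 + 0.4747·0.09 ≈ 0.098075... → 0.0981.

0.0981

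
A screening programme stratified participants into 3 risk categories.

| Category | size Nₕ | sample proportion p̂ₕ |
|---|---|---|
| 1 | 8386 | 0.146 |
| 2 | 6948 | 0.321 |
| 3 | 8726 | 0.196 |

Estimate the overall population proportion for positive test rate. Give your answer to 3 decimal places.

0.215

N = 8386 + 6948 + 8726 = 24060.
Overall proportion = Σ (Nₕ/N)·p̂ₕ.
Σ Nₕp̂ₕ = 1224.356 + 2230.308 + 1710.296 = 5164.96.
5164.96 / 24060 = 0.21467... → 0.215.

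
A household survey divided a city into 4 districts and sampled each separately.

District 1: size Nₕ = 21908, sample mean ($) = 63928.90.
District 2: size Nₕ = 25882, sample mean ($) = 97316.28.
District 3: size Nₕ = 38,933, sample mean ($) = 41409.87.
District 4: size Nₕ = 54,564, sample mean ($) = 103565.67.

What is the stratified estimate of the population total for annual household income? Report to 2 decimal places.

11182461986.75

Population total = Σ Nₕ·x̄ₕ (each stratum's size times its mean).
21908·63928.90 + 25882·97316.28 + 38933·41409.87 + 54564·103565.67 = 1400554341.2 + 2518739958.96 + 1612210468.71 + 5650957217.88 = 11182461986.75.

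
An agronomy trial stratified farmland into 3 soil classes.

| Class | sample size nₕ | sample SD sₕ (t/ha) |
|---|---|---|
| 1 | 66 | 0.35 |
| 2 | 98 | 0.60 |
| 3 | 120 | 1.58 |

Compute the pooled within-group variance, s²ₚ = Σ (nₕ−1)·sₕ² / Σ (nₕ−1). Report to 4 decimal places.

1.2098

Degrees of freedom: 65 + 97 + 119 = 281.
Σ(nₕ−1)sₕ² = 65·0.1225 + 97·0.36 + 119·2.4964 = 339.9541.
s²ₚ = 339.9541 / 281 = 1.209801... → 1.2098.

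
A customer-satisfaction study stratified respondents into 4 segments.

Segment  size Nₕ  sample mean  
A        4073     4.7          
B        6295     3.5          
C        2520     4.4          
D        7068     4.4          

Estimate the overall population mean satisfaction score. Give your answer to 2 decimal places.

4.18

N = 4073 + 6295 + 2520 + 7068 = 19956.
Overall mean = Σ (Nₕ/N)·x̄ₕ — weight by population share, not a simple average.
Σ Nₕx̄ₕ = 4073·4.7 + 6295·3.5 + 2520·4.4 + 7068·4.4 = 19143.1 + 22032.5 + 11088 + 31099.2 = 83362.8.
Divide by N: 83362.8 / 19956 = 4.1773... → 4.18.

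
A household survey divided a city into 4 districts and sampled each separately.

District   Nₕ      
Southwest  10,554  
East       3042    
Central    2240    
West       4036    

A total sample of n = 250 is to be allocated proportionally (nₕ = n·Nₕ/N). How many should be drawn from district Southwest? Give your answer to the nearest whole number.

Share of district Southwest = 10554/19872 = 0.53110.
Allocate 250 × 0.53110 = 132.775... → 133.

133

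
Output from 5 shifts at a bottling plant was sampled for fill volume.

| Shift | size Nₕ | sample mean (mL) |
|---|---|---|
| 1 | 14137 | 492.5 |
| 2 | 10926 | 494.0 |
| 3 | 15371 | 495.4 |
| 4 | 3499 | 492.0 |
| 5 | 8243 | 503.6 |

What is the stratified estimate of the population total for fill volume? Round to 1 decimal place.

25847392.7

1: 14137·492.5 = 6962472.5
2: 10926·494.0 = 5397444
3: 15371·495.4 = 7614793.4
4: 3499·492.0 = 1721508
5: 8243·503.6 = 4151174.8
τ̂ = Σ Nₕx̄ₕ = 25847392.7.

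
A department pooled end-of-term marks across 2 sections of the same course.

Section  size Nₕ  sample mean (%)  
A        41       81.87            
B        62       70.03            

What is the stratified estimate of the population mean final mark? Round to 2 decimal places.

74.74

x̄_st = (Σ Nₕx̄ₕ) / (Σ Nₕ) = (41·81.87 + 62·70.03) / 103
= 7698.53 / 103 = 74.7430... → 74.74.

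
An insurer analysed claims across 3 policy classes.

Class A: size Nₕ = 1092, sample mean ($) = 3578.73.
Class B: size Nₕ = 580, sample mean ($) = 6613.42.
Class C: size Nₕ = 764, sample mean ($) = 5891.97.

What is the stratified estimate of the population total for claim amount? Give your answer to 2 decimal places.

Population total = Σ Nₕ·x̄ₕ (each stratum's size times its mean).
1092·3578.73 + 580·6613.42 + 764·5891.97 = 3907973.16 + 3835783.6 + 4501465.08 = 12245221.84.

12245221.84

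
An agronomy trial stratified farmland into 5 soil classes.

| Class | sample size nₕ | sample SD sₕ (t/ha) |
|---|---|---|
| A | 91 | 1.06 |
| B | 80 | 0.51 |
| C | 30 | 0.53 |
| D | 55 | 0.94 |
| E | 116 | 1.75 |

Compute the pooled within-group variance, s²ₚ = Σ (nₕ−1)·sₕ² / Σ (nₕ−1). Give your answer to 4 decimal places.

A: (91−1)·1.06² = 90·1.1236 = 101.124
B: (80−1)·0.51² = 79·0.2601 = 20.5479
C: (30−1)·0.53² = 29·0.2809 = 8.1461
D: (55−1)·0.94² = 54·0.8836 = 47.7144
E: (116−1)·1.75² = 115·3.0625 = 352.1875
Numerator = 529.7199; denominator = Σ(nₕ−1) = 367.
s²ₚ = 529.7199/367 = 1.443378... → 1.4434.

1.4434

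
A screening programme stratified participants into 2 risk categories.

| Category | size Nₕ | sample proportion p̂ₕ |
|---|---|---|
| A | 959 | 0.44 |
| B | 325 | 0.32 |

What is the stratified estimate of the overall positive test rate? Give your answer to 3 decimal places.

N = 959 + 325 = 1284.
Overall proportion = Σ (Nₕ/N)·p̂ₕ.
Σ Nₕp̂ₕ = 421.96 + 104 = 525.96.
525.96 / 1284 = 0.40963... → 0.410.

0.410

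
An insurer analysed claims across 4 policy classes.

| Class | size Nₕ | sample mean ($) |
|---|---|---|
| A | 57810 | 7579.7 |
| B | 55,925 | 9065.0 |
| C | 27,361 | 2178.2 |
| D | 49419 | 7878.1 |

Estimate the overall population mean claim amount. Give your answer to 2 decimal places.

N = 190515; weights Wₕ = Nₕ/N = (0.3034, 0.2935, 0.1436, 0.2594).
x̄_st = Σ Wₕ·x̄ₕ = 0.3034·7579.7 + 0.2935·9065.0 + 0.1436·2178.2 + 0.2594·7878.1 ≈ 7317.3668...
→ 7317.37.

7317.37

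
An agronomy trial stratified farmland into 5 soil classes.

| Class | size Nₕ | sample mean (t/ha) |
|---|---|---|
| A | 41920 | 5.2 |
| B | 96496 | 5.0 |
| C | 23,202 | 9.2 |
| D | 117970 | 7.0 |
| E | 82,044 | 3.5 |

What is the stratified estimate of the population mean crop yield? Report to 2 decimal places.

5.60

N = 361632; weights Wₕ = Nₕ/N = (0.1159, 0.2668, 0.0642, 0.3262, 0.2269).
x̄_st = Σ Wₕ·x̄ₕ = 0.1159·5.2 + 0.2668·5.0 + 0.0642·9.2 + 0.3262·7.0 + 0.2269·3.5 ≈ 5.6048...
→ 5.60.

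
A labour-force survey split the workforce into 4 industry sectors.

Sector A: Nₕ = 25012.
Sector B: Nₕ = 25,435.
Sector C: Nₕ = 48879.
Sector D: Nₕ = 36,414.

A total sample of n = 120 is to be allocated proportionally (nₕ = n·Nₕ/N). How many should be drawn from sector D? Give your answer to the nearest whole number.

32

N = 25012 + 25435 + 48879 + 36414 = 135740.
n_D = 120·36414/135740 = 32.192... → 32.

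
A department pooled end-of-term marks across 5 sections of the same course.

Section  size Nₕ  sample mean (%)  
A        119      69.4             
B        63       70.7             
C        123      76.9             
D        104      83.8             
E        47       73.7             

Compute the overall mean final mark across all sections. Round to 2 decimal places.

75.33

x̄_st = (Σ Nₕx̄ₕ) / (Σ Nₕ) = (119·69.4 + 63·70.7 + 123·76.9 + 104·83.8 + 47·73.7) / 456
= 34350.5 / 456 = 75.3300... → 75.33.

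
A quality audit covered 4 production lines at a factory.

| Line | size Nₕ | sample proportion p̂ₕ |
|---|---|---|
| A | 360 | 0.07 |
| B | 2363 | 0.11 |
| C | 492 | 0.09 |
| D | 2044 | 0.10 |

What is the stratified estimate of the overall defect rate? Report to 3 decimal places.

Wₕ = Nₕ/N with N = 5259: 0.0685, 0.4493, 0.0936, 0.3887.
p̂_st = 0.0685·0.07 + 0.4493·0.11 + 0.0936·0.09 + 0.3887·0.10 ≈ 0.10150... → 0.102.

0.102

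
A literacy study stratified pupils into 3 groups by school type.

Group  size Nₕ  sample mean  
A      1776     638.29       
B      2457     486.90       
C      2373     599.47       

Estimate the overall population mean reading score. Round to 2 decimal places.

x̄_st = (Σ Nₕx̄ₕ) / (Σ Nₕ) = (1776·638.29 + 2457·486.90 + 2373·599.47) / 6606
= 3752458.65 / 6606 = 568.0379... → 568.04.

568.04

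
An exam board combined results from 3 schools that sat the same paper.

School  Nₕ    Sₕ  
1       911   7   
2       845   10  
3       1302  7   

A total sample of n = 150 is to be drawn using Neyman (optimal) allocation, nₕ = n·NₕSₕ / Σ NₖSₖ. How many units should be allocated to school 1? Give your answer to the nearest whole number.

Σ NₕSₕ = 911·7 + 845·10 + 1302·7 = 23941.
Share for 1: 6377/23941 = 0.26636.
n_1 = 150 × 0.26636 = 39.954... → 40.

40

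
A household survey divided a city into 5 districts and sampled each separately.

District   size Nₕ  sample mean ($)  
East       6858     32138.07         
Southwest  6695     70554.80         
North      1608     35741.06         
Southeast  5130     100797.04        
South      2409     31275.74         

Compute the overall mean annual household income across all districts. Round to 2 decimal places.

59148.50

N = 22700; weights Wₕ = Nₕ/N = (0.3021, 0.2949, 0.0708, 0.2260, 0.1061).
x̄_st = Σ Wₕ·x̄ₕ = 0.3021·32138.07 + 0.2949·70554.80 + 0.0708·35741.06 + 0.2260·100797.04 + 0.1061·31275.74 ≈ 59148.5008...
→ 59148.50.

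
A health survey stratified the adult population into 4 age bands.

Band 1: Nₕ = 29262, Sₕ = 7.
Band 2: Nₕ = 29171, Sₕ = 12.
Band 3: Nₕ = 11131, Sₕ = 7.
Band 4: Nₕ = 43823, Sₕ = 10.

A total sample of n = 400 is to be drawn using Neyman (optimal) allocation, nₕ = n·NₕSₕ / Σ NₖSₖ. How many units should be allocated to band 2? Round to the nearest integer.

Σ NₕSₕ = 29262·7 + 29171·12 + 11131·7 + 43823·10 = 1071033.
Share for 2: 350052/1071033 = 0.32684.
n_2 = 400 × 0.32684 = 130.734... → 131.

131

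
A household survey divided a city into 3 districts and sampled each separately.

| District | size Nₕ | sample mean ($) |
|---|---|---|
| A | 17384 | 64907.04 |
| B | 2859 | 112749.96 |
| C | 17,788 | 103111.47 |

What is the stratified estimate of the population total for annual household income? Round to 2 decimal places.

3284842947.36

Population total = Σ Nₕ·x̄ₕ (each stratum's size times its mean).
17384·64907.04 + 2859·112749.96 + 17788·103111.47 = 1128343983.36 + 322352135.64 + 1834146828.36 = 3284842947.36.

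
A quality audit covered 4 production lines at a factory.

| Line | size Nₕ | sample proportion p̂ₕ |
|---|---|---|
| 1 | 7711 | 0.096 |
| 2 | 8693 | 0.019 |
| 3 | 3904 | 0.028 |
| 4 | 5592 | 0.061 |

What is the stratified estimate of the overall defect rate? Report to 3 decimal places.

0.052

Wₕ = Nₕ/N with N = 25900: 0.2977, 0.3356, 0.1507, 0.2159.
p̂_st = 0.2977·0.096 + 0.3356·0.019 + 0.1507·0.028 + 0.2159·0.061 ≈ 0.05235... → 0.052.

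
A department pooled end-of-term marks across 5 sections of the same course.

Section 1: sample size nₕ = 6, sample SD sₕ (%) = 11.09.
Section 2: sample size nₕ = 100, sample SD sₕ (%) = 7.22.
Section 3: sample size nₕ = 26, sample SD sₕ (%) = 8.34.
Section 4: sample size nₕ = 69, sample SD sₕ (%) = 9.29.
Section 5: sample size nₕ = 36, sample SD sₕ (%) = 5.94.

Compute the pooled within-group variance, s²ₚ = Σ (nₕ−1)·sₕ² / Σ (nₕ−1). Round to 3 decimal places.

Degrees of freedom: 5 + 99 + 25 + 68 + 35 = 232.
Σ(nₕ−1)sₕ² = 5·122.9881 + 99·52.1284 + 25·69.5556 + 68·86.3041 + 35·35.2836 = 14618.1469.
s²ₚ = 14618.1469 / 232 = 63.00925... → 63.009.

63.009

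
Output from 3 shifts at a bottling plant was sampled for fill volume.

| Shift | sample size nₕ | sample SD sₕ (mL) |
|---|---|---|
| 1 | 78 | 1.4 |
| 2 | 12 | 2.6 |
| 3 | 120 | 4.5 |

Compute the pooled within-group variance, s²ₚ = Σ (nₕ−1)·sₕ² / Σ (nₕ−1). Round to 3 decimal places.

1: (78−1)·1.4² = 77·1.96 = 150.92
2: (12−1)·2.6² = 11·6.76 = 74.36
3: (120−1)·4.5² = 119·20.25 = 2409.75
Numerator = 2635.03; denominator = Σ(nₕ−1) = 207.
s²ₚ = 2635.03/207 = 12.72961... → 12.730.

12.730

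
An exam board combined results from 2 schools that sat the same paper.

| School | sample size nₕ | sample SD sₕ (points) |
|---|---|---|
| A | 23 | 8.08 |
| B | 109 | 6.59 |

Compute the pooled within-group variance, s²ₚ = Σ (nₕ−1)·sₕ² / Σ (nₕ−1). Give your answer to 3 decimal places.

47.127

Degrees of freedom: 22 + 108 = 130.
Σ(nₕ−1)sₕ² = 22·65.2864 + 108·43.4281 = 6126.5356.
s²ₚ = 6126.5356 / 130 = 47.12720... → 47.127.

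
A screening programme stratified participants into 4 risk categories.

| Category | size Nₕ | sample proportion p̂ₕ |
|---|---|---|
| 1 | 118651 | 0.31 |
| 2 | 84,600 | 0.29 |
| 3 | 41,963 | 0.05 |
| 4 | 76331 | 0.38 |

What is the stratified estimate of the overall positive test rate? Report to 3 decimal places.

0.287

N = 118651 + 84600 + 41963 + 76331 = 321545.
Overall proportion = Σ (Nₕ/N)·p̂ₕ.
Σ Nₕp̂ₕ = 36781.81 + 24534 + 2098.15 + 29005.78 = 92419.74.
92419.74 / 321545 = 0.28742... → 0.287.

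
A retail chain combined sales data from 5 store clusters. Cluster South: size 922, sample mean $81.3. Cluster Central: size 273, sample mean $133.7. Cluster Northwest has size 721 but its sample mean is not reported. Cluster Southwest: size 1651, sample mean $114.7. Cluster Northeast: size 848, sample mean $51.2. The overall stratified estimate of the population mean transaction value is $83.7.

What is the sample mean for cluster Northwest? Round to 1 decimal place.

N = 922 + 273 + 721 + 1651 + 848 = 4415.
Overall total = μ·N = 83.7·4415 = 369535.5.
Subtract the known strata: 922·81.3 + 273·133.7 + 1651·114.7 + 848·51.2 = 344246.
Remaining total for cluster Northwest: 369535.5 − 344246 = 25289.5.
Divide by its size: 25289.5 / 721 = 35.076... → 35.1.

35.1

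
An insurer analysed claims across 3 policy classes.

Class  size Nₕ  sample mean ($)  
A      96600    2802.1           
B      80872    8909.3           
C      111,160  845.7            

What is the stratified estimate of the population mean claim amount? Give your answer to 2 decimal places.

x̄_st = (Σ Nₕx̄ₕ) / (Σ Nₕ) = (96600·2802.1 + 80872·8909.3 + 111160·845.7) / 288632
= 1085203781.6 / 288632 = 3759.8180... → 3759.82.

3759.82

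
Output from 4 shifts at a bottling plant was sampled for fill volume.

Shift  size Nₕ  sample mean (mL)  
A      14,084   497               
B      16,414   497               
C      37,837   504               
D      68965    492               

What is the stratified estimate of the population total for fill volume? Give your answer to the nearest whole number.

A: 14084·497 = 6999748
B: 16414·497 = 8157758
C: 37837·504 = 19069848
D: 68965·492 = 33930780
τ̂ = Σ Nₕx̄ₕ = 68158134.

68158134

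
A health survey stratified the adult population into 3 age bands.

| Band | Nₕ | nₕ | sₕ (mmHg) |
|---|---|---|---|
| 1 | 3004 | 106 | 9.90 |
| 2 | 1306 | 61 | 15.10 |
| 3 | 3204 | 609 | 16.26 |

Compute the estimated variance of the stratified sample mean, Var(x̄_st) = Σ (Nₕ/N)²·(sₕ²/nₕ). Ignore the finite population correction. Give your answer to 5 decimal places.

N = 7514; Wₕ = Nₕ/N.
band 1: (3004/7514)²·9.90²/106 = 0.14778216
band 2: (1306/7514)²·15.10²/61 = 0.11291926
band 3: (3204/7514)²·16.26²/609 = 0.07893442
Sum = 0.33963584 → 0.33964.

0.33964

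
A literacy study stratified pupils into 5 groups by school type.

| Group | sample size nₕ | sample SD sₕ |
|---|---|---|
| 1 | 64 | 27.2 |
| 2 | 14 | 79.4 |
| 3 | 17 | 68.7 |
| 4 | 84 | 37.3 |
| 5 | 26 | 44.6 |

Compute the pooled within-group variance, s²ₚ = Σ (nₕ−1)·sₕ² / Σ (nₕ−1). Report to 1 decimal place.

1846.4

Degrees of freedom: 63 + 13 + 16 + 83 + 25 = 200.
Σ(nₕ−1)sₕ² = 63·739.84 + 13·6304.36 + 16·4719.69 + 83·1391.29 + 25·1989.16 = 369287.71.
s²ₚ = 369287.71 / 200 = 1846.439... → 1846.4.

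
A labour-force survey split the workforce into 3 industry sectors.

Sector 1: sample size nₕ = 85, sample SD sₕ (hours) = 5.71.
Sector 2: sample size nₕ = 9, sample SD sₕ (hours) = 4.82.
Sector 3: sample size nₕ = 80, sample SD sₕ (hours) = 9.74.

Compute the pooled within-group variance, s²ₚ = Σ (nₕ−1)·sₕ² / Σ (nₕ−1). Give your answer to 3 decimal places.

60.931

Degrees of freedom: 84 + 8 + 79 = 171.
Σ(nₕ−1)sₕ² = 84·32.6041 + 8·23.2324 + 79·94.8676 = 10419.144.
s²ₚ = 10419.144 / 171 = 60.93067... → 60.931.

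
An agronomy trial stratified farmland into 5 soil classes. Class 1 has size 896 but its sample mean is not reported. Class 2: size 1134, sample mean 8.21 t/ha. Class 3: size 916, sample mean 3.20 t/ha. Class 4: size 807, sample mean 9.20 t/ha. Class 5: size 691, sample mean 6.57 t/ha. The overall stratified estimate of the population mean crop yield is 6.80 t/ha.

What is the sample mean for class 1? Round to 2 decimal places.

Σ Nₕx̄ₕ = N·μ, so 896·x̄_1 = 4444·6.80 − (1134·8.21 + 916·3.20 + 807·9.20 + 691·6.57).
= 30219.2 − 24205.61 = 6013.59.
x̄_1 = 6013.59 / 896 = 6.7116... → 6.71.

6.71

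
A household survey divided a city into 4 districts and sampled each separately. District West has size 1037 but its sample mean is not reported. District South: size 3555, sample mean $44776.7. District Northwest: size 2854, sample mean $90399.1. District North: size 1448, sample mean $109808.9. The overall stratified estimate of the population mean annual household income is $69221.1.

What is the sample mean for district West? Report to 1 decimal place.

Σ Nₕx̄ₕ = N·μ, so 1037·x̄_West = 8894·69221.1 − (3555·44776.7 + 2854·90399.1 + 1448·109808.9).
= 615652463.4 − 576183487.1 = 39468976.3.
x̄_West = 39468976.3 / 1037 = 38060.729... → 38060.7.

38060.7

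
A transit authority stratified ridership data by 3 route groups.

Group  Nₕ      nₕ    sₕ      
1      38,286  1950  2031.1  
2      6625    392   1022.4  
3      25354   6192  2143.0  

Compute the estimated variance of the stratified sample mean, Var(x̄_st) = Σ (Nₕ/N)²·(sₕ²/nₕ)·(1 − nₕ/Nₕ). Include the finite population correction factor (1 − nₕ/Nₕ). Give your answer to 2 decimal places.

691.40

N = 70265; Wₕ = Nₕ/N.
group 1: (38286/70265)²·2031.1²/1950·(1 − 1950/38286) = 596.11083
group 2: (6625/70265)²·1022.4²/392·(1 − 392/6625) = 22.30286
group 3: (25354/70265)²·2143.0²/6192·(1 − 6192/25354) = 72.98315
Sum = 691.39684 → 691.40.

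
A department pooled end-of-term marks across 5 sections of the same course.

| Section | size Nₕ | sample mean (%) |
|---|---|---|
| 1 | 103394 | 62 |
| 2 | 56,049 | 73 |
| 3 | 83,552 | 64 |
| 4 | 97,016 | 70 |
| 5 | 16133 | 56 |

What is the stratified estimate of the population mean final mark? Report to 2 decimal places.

N = 103394 + 56049 + 83552 + 97016 + 16133 = 356144.
Weight each subgroup mean by Nₕ/N and sum.
Σ Nₕx̄ₕ = 103394·62 + 56049·73 + 83552·64 + 97016·70 + 16133·56 = 6410428 + 4091577 + 5347328 + 6791120 + 903448 = 23543901.
Divide by N: 23543901 / 356144 = 66.1078... → 66.11.

66.11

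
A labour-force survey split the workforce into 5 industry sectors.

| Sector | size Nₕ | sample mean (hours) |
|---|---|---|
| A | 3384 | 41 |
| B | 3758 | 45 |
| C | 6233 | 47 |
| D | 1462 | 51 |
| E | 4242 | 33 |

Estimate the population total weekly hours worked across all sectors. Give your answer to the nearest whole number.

Estimate total by summing Nₕ·x̄ₕ over strata.
3384·41 + 3758·45 + 6233·47 + 1462·51 + 4242·33 = 138744 + 169110 + 292951 + 74562 + 139986 = 815353.

815353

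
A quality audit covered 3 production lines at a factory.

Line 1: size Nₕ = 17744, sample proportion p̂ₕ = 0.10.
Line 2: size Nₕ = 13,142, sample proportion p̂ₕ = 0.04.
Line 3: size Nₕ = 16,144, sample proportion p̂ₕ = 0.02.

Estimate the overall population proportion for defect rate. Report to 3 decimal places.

0.056

N = 17744 + 13142 + 16144 = 47030.
Overall proportion = Σ (Nₕ/N)·p̂ₕ.
Σ Nₕp̂ₕ = 1774.4 + 525.68 + 322.88 = 2622.96.
2622.96 / 47030 = 0.05577... → 0.056.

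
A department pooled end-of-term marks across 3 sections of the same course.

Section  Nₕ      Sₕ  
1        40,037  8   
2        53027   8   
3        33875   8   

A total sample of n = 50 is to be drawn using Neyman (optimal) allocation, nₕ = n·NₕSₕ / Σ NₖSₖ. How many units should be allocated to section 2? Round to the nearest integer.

21

Σ NₕSₕ = 40037·8 + 53027·8 + 33875·8 = 1015512.
Share for 2: 424216/1015512 = 0.41774.
n_2 = 50 × 0.41774 = 20.887... → 21.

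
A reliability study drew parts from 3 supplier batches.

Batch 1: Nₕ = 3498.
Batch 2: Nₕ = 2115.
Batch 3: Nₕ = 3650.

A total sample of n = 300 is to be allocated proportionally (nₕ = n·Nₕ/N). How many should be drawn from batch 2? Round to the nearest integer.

Share of batch 2 = 2115/9263 = 0.22833.
Allocate 300 × 0.22833 = 68.498... → 68.

68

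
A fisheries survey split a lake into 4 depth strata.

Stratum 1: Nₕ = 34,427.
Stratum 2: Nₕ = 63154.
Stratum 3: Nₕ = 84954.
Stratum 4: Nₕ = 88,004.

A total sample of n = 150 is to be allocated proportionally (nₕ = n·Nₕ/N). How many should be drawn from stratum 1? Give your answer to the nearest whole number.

N = 34427 + 63154 + 84954 + 88004 = 270539.
n_1 = 150·34427/270539 = 19.088... → 19.

19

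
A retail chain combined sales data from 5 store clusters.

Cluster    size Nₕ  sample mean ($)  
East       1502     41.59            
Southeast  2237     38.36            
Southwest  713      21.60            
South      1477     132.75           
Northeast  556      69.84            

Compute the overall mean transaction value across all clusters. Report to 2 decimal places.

61.46

N = 1502 + 2237 + 713 + 1477 + 556 = 6485.
Overall mean = Σ (Nₕ/N)·x̄ₕ — weight by population share, not a simple average.
Σ Nₕx̄ₕ = 1502·41.59 + 2237·38.36 + 713·21.60 + 1477·132.75 + 556·69.84 = 62468.18 + 85811.32 + 15400.8 + 196071.75 + 38831.04 = 398583.09.
Divide by N: 398583.09 / 6485 = 61.4623... → 61.46.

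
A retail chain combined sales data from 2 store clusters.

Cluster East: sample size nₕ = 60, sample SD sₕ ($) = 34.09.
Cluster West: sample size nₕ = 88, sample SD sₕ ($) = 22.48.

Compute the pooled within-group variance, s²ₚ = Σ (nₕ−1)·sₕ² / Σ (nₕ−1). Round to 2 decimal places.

East: (60−1)·34.09² = 59·1162.1281 = 68565.5579
West: (88−1)·22.48² = 87·505.3504 = 43965.4848
Numerator = 112531.0427; denominator = Σ(nₕ−1) = 146.
s²ₚ = 112531.0427/146 = 770.7606... → 770.76.

770.76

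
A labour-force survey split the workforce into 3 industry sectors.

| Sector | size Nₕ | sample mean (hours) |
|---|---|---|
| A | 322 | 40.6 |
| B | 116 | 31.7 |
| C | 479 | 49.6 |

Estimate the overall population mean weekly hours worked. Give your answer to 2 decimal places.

N = 322 + 116 + 479 = 917.
Weight each subgroup mean by Nₕ/N and sum.
Σ Nₕx̄ₕ = 322·40.6 + 116·31.7 + 479·49.6 = 13073.2 + 3677.2 + 23758.4 = 40508.8.
Divide by N: 40508.8 / 917 = 44.1754... → 44.18.

44.18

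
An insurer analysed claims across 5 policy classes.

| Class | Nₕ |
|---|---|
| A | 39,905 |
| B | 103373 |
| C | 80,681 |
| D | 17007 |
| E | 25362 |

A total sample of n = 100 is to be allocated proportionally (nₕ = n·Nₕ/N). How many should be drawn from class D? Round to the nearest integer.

Share of class D = 17007/266328 = 0.06386.
Allocate 100 × 0.06386 = 6.386... → 6.

6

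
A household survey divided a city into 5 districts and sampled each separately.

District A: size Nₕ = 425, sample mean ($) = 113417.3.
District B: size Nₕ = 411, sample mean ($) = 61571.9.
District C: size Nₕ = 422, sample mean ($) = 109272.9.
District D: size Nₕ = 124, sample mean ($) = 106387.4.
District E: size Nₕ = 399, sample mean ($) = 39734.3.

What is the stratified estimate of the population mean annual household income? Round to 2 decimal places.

N = 1781; weights Wₕ = Nₕ/N = (0.2386, 0.2308, 0.2369, 0.0696, 0.2240).
x̄_st = Σ Wₕ·x̄ₕ = 0.2386·113417.3 + 0.2308·61571.9 + 0.2369·109272.9 + 0.0696·106387.4 + 0.2240·39734.3 ≈ 83474.2226...
→ 83474.22.

83474.22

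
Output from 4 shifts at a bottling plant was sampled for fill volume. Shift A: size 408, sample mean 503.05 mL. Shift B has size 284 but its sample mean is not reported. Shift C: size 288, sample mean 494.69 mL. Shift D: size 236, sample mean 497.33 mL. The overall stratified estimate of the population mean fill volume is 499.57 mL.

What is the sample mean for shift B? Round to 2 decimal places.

501.38

N = 408 + 284 + 288 + 236 = 1216.
Overall total = μ·N = 499.57·1216 = 607477.12.
Subtract the known strata: 408·503.05 + 288·494.69 + 236·497.33 = 465085.
Remaining total for shift B: 607477.12 − 465085 = 142392.12.
Divide by its size: 142392.12 / 284 = 501.3807... → 501.38.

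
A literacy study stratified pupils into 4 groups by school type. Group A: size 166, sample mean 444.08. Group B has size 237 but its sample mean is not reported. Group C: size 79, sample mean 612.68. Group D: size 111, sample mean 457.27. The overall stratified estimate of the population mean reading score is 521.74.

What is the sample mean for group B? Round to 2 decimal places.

N = 166 + 237 + 79 + 111 = 593.
Overall total = μ·N = 521.74·593 = 309391.82.
Subtract the known strata: 166·444.08 + 79·612.68 + 111·457.27 = 172875.97.
Remaining total for group B: 309391.82 − 172875.97 = 136515.85.
Divide by its size: 136515.85 / 237 = 576.0162... → 576.02.

576.02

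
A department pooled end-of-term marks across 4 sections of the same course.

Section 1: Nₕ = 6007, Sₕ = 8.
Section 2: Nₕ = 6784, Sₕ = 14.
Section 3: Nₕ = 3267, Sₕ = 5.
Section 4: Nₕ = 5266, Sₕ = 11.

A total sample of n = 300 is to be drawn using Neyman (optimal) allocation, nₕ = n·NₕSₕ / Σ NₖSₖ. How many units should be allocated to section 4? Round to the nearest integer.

Σ NₕSₕ = 6007·8 + 6784·14 + 3267·5 + 5266·11 = 217293.
Share for 4: 57926/217293 = 0.26658.
n_4 = 300 × 0.26658 = 79.974... → 80.

80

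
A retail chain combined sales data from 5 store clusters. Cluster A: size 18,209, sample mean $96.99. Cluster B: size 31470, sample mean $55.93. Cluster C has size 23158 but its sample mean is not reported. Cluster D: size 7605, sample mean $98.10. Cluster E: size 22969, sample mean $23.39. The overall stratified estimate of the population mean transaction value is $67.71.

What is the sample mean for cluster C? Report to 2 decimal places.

Σ Nₕx̄ₕ = N·μ, so 23158·x̄_C = 103411·67.71 − (18209·96.99 + 31470·55.93 + 7605·98.10 + 22969·23.39).
= 7001958.81 − 4809503.42 = 2192455.39.
x̄_C = 2192455.39 / 23158 = 94.6738... → 94.67.

94.67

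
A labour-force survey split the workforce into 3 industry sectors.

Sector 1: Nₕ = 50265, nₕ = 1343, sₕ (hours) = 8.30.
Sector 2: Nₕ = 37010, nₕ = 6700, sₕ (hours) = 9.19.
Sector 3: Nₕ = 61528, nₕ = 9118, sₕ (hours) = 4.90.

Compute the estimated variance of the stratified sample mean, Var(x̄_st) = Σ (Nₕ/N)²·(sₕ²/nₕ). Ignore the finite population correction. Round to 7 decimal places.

N = 148803; Wₕ = Nₕ/N.
sector 1: (50265/148803)²·8.30²/1343 = 0.0058531300
sector 2: (37010/148803)²·9.19²/6700 = 0.0007797781
sector 3: (61528/148803)²·4.90²/9118 = 0.0004502096
Sum = 0.0070831177 → 0.0070831.

0.0070831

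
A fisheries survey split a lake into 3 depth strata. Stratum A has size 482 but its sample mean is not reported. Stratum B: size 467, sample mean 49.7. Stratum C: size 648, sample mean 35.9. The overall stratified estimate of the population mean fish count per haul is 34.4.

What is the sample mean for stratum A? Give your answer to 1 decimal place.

Σ Nₕx̄ₕ = N·μ, so 482·x̄_A = 1597·34.4 − (467·49.7 + 648·35.9).
= 54936.8 − 46473.1 = 8463.7.
x̄_A = 8463.7 / 482 = 17.560... → 17.6.

17.6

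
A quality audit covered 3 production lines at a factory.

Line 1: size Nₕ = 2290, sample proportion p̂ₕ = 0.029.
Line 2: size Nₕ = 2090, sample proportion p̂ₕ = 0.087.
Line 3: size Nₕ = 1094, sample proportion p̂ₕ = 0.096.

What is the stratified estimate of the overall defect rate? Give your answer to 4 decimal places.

N = 2290 + 2090 + 1094 = 5474.
Overall proportion = Σ (Nₕ/N)·p̂ₕ.
Σ Nₕp̂ₕ = 66.41 + 181.83 + 105.024 = 353.264.
353.264 / 5474 = 0.064535... → 0.0645.

0.0645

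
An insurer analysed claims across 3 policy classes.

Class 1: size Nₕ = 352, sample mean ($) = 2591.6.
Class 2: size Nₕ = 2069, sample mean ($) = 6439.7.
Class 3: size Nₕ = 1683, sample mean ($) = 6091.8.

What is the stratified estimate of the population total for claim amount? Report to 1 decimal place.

Population total = Σ Nₕ·x̄ₕ (each stratum's size times its mean).
352·2591.6 + 2069·6439.7 + 1683·6091.8 = 912243.2 + 13323739.3 + 10252499.4 = 24488481.9.

24488481.9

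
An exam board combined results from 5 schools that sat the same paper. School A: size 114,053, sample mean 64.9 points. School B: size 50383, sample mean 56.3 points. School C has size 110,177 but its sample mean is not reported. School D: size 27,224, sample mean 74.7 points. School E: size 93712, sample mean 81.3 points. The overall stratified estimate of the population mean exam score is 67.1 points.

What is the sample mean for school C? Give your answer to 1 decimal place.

60.4

Σ Nₕx̄ₕ = N·μ, so 110177·x̄_C = 395549·67.1 − (114053·64.9 + 50383·56.3 + 27224·74.7 + 93712·81.3).
= 26541337.9 − 19891021 = 6650316.9.
x̄_C = 6650316.9 / 110177 = 60.360... → 60.4.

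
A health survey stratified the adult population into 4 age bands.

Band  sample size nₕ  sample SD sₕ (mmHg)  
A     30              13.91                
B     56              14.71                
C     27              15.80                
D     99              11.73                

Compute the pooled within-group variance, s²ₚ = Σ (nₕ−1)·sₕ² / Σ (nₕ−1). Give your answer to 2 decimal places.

Degrees of freedom: 29 + 55 + 26 + 98 = 208.
Σ(nₕ−1)sₕ² = 29·193.4881 + 55·216.3841 + 26·249.64 + 98·137.5929 = 37487.0246.
s²ₚ = 37487.0246 / 208 = 180.2261... → 180.23.

180.23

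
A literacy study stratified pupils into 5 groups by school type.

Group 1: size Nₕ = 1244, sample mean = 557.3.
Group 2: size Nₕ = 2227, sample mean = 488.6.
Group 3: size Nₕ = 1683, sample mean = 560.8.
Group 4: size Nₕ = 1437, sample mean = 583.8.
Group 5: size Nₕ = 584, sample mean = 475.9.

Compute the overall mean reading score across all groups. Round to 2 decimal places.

x̄_st = (Σ Nₕx̄ₕ) / (Σ Nₕ) = (1244·557.3 + 2227·488.6 + 1683·560.8 + 1437·583.8 + 584·475.9) / 7175
= 3842066 / 7175 = 535.4796... → 535.48.

535.48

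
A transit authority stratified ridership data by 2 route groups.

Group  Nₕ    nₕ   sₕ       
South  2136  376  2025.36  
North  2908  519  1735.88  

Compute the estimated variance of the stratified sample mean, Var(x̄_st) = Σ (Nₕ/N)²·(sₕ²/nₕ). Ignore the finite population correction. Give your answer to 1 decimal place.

3886.2

N = 5044. Term for each stratum: Wₕ²sₕ²/nₕ.
Var(x̄_st) = 1956.4509 + 1929.7928 = 3886.2437 → 3886.2.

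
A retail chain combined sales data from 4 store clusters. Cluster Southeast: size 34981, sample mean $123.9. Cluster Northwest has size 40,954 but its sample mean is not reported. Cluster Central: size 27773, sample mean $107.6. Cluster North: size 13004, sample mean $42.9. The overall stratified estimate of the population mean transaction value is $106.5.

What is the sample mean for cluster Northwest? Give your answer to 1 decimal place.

111.1

N = 34981 + 40954 + 27773 + 13004 = 116712.
Overall total = μ·N = 106.5·116712 = 12429828.
Subtract the known strata: 34981·123.9 + 27773·107.6 + 13004·42.9 = 7880392.3.
Remaining total for cluster Northwest: 12429828 − 7880392.3 = 4549435.7.
Divide by its size: 4549435.7 / 40954 = 111.086... → 111.1.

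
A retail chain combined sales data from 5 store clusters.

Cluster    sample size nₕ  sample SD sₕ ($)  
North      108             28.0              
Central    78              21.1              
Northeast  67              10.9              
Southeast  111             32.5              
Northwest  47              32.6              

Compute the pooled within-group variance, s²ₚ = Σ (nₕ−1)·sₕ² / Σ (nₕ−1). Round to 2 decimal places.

North: (108−1)·28.0² = 107·784 = 83888
Central: (78−1)·21.1² = 77·445.21 = 34281.17
Northeast: (67−1)·10.9² = 66·118.81 = 7841.46
Southeast: (111−1)·32.5² = 110·1056.25 = 116187.5
Northwest: (47−1)·32.6² = 46·1062.76 = 48886.96
Numerator = 291085.09; denominator = Σ(nₕ−1) = 406.
s²ₚ = 291085.09/406 = 716.9583... → 716.96.

716.96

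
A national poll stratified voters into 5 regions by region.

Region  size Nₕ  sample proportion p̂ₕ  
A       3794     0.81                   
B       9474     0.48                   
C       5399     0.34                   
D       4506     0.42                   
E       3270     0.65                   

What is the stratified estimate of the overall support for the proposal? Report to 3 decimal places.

N = 3794 + 9474 + 5399 + 4506 + 3270 = 26443.
Overall proportion = Σ (Nₕ/N)·p̂ₕ.
Σ Nₕp̂ₕ = 3073.14 + 4547.52 + 1835.66 + 1892.52 + 2125.5 = 13474.34.
13474.34 / 26443 = 0.50956... → 0.510.

0.510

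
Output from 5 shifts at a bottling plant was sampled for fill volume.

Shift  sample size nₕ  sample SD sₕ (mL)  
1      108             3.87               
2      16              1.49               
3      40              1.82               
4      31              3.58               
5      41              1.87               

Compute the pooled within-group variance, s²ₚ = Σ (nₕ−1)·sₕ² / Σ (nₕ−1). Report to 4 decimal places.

Degrees of freedom: 107 + 15 + 39 + 30 + 40 = 231.
Σ(nₕ−1)sₕ² = 107·14.9769 + 15·2.2201 + 39·3.3124 + 30·12.8164 + 40·3.4969 = 2289.3814.
s²ₚ = 2289.3814 / 231 = 9.910742... → 9.9107.

9.9107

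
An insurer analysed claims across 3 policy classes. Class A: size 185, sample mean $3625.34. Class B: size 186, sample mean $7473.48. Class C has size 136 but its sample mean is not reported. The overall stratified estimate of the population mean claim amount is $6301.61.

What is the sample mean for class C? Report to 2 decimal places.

8339.42

Σ Nₕx̄ₕ = N·μ, so 136·x̄_C = 507·6301.61 − (185·3625.34 + 186·7473.48).
= 3194916.27 − 2060755.18 = 1134161.09.
x̄_C = 1134161.09 / 136 = 8339.4198... → 8339.42.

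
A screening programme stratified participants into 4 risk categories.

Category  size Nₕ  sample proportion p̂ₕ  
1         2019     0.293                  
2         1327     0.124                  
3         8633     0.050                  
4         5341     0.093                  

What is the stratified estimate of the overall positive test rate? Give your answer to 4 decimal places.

N = 2019 + 1327 + 8633 + 5341 = 17320.
Overall proportion = Σ (Nₕ/N)·p̂ₕ.
Σ Nₕp̂ₕ = 591.567 + 164.548 + 431.65 + 496.713 = 1684.478.
1684.478 / 17320 = 0.097256... → 0.0973.

0.0973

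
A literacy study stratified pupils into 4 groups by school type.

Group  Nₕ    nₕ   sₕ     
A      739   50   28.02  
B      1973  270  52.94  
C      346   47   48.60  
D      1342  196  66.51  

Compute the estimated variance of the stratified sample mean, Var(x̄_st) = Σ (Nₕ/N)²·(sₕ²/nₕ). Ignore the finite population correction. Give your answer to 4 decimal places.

4.9404

N = 4400. Term for each stratum: Wₕ²sₕ²/nₕ.
Var(x̄_st) = 0.4429450 + 2.0871465 + 0.3107574 + 2.0995079 = 4.9403567 → 4.9404.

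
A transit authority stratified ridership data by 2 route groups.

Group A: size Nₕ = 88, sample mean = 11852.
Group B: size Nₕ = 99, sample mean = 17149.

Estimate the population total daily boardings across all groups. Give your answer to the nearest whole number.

2740727

A: 88·11852 = 1042976
B: 99·17149 = 1697751
τ̂ = Σ Nₕx̄ₕ = 2740727.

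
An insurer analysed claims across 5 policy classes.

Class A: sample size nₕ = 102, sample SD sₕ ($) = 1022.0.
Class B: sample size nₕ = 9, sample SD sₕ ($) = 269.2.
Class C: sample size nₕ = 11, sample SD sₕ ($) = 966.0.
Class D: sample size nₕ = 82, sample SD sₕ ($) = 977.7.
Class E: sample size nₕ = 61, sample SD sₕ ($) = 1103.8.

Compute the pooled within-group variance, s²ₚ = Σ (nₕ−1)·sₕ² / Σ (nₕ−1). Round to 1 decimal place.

Degrees of freedom: 101 + 8 + 10 + 81 + 60 = 260.
Σ(nₕ−1)sₕ² = 101·1044484 + 8·72468.64 + 10·933156 + 81·955897.29 + 60·1218374.44 = 265934340.01.
s²ₚ = 265934340.01 / 260 = 1022824.385... → 1022824.4.

1022824.4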